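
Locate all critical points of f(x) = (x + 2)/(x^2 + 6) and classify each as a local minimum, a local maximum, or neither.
f'(x) = (x^2 - 2*x*(x + 2) + 6)/(x^2 + 6)^2

Solve f'(x) = 0:
  f'(x) = -(x^2 + 4*x - 6)/(x^2 + 6)^2; the denominator is positive wherever f is defined, so f'(x) = 0 ⇔ -x^2 - 4*x + 6 = 0.
  x^2 + 4*x - 6 = 0 has no rational roots; quadratic formula: x = (-4 ± √40)/2.
  ⇒ x = -sqrt(10) - 2 ≈ -5.1623, -2 + sqrt(10) ≈ 1.1623

f''(x) = 2*(4*x^2*(x + 2) - (3*x + 2)*(x^2 + 6))/(x^2 + 6)^3
Second-derivative test at each critical point:
  f''(-5.1623) = 0.0059 > 0 → local minimum
  f''(1.1623) = -0.1170 < 0 → local maximum

Critical points: x = -sqrt(10) - 2 ≈ -5.1623 (local minimum); x = -2 + sqrt(10) ≈ 1.1623 (local maximum)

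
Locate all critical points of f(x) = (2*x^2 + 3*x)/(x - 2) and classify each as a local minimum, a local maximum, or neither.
f'(x) = 2*(x^2 - 4*x - 3)/(x^2 - 4*x + 4)

Solve f'(x) = 0:
  f'(x) = 2*(x^2 - 4*x - 3)/(x - 2)^2; the denominator is positive wherever f is defined, so f'(x) = 0 ⇔ 2*x^2 - 8*x - 6 = 0.
  Factor: 2*x^2 - 8*x - 6 = 2*(x^2 - 4*x - 3); x^2 - 4*x - 3 = 0 has no rational roots; quadratic formula: x = (4 ± √28)/2.
  ⇒ x = 2 - sqrt(7) ≈ -0.6458, 2 + sqrt(7) ≈ 4.6458

f''(x) = 28/(x^3 - 6*x^2 + 12*x - 8)
Second-derivative test at each critical point:
  f''(-0.6458) = -1.5119 < 0 → local maximum
  f''(4.6458) = 1.5119 > 0 → local minimum

Critical points: x = 2 - sqrt(7) ≈ -0.6458 (local maximum); x = 2 + sqrt(7) ≈ 4.6458 (local minimum)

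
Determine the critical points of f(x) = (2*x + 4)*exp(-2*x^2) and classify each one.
f'(x) = 2*(-4*x*(x + 2) + 1)*exp(-2*x^2)

Solve f'(x) = 0:
  f'(x) = (-8*x^2 - 16*x + 2)·exp(-2*x^2) and exp(-2*x^2) > 0 for every x, so f'(x) = 0 ⇔ -8*x^2 - 16*x + 2 = 0.
  Factor: -8*x^2 - 16*x + 2 = -2*(4*x^2 + 8*x - 1); 4*x^2 + 8*x - 1 = 0 has no rational roots; quadratic formula: x = (-8 ± √80)/8.
  ⇒ x = -sqrt(5)/2 - 1 ≈ -2.1180, -1 + sqrt(5)/2 ≈ 0.1180

f''(x) = 8*(4*x^2*(x + 2) - 3*x - 2)*exp(-2*x^2)
Second-derivative test at each critical point:
  f''(-2.1180) = 0.0023 > 0 → local minimum
  f''(0.1180) = -17.3970 < 0 → local maximum

Critical points: x = -sqrt(5)/2 - 1 ≈ -2.1180 (local minimum); x = -1 + sqrt(5)/2 ≈ 0.1180 (local maximum)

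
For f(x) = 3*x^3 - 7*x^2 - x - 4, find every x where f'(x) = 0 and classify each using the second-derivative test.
f'(x) = 9*x^2 - 14*x - 1

Solve f'(x) = 0:
  9*x^2 - 14*x - 1 = 0 has no rational roots; quadratic formula: x = (14 ± √232)/18.
  ⇒ x = 7/9 - sqrt(58)/9 ≈ -0.0684, 7/9 + sqrt(58)/9 ≈ 1.6240

f''(x) = 18*x - 14
Second-derivative test at each critical point:
  f''(-0.0684) = -15.2315 < 0 → local maximum
  f''(1.6240) = 15.2315 > 0 → local minimum

Critical points: x = 7/9 - sqrt(58)/9 ≈ -0.0684 (local maximum); x = 7/9 + sqrt(58)/9 ≈ 1.6240 (local minimum)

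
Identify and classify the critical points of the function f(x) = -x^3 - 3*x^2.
f'(x) = 3*x*(-x - 2)

Solve f'(x) = 0:
  Factor: -3*x^2 - 6*x = -3*x*(x + 2) = 0.
  ⇒ x = -2, 0

f''(x) = -6*x - 6
Second-derivative test at each critical point:
  f''(-2) = 6 > 0 → local minimum
  f''(0) = -6 < 0 → local maximum

Critical points: x = -2 (local minimum); x = 0 (local maximum)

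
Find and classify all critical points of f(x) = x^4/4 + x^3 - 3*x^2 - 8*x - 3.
f'(x) = x^3 + 3*x^2 - 6*x - 8

Solve f'(x) = 0:
  Factor: x^3 + 3*x^2 - 6*x - 8 = (x - 2)*(x + 1)*(x + 4) = 0.
  ⇒ x = -4, -1, 2

f''(x) = 3*x^2 + 6*x - 6
Second-derivative test at each critical point:
  f''(-4) = 18 > 0 → local minimum
  f''(-1) = -9 < 0 → local maximum
  f''(2) = 18 > 0 → local minimum

Critical points: x = -4 (local minimum); x = -1 (local maximum); x = 2 (local minimum)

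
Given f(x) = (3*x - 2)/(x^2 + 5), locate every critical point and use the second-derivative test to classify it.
f'(x) = (-3*x^2 + 4*x + 15)/(x^4 + 10*x^2 + 25)

Solve f'(x) = 0:
  f'(x) = -(x - 3)*(3*x + 5)/(x^2 + 5)^2; the denominator is positive wherever f is defined, so f'(x) = 0 ⇔ -3*x^2 + 4*x + 15 = 0.
  Factor: -3*x^2 + 4*x + 15 = -(x - 3)*(3*x + 5) = 0.
  ⇒ x = -5/3, 3

f''(x) = 2*(4*x^2*(3*x - 2) + (2 - 9*x)*(x^2 + 5))/(x^2 + 5)^3
Second-derivative test at each critical point:
  f''(-5/3) = 81/350 > 0 → local minimum
  f''(3) = -1/14 < 0 → local maximum

Critical points: x = -5/3 (local minimum); x = 3 (local maximum)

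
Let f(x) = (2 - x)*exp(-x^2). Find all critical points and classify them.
f'(x) = (2*x*(x - 2) - 1)*exp(-x^2)

Solve f'(x) = 0:
  f'(x) = (2*x^2 - 4*x - 1)·exp(-x^2) and exp(-x^2) > 0 for every x, so f'(x) = 0 ⇔ 2*x^2 - 4*x - 1 = 0.
  2*x^2 - 4*x - 1 = 0 has no rational roots; quadratic formula: x = (4 ± √24)/4.
  ⇒ x = 1 - sqrt(6)/2 ≈ -0.2247, 1 + sqrt(6)/2 ≈ 2.2247

f''(x) = 2*(2*x^2*(2 - x) + 3*x - 2)*exp(-x^2)
Second-derivative test at each critical point:
  f''(-0.2247) = -4.6577 < 0 → local maximum
  f''(2.2247) = 0.0347 > 0 → local minimum

Critical points: x = 1 - sqrt(6)/2 ≈ -0.2247 (local maximum); x = 1 + sqrt(6)/2 ≈ 2.2247 (local minimum)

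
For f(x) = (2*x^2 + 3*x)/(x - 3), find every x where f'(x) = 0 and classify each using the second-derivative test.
f'(x) = (2*x^2 - 12*x - 9)/(x^2 - 6*x + 9)

Solve f'(x) = 0:
  f'(x) = (2*x^2 - 12*x - 9)/(x - 3)^2; the denominator is positive wherever f is defined, so f'(x) = 0 ⇔ 2*x^2 - 12*x - 9 = 0.
  2*x^2 - 12*x - 9 = 0 has no rational roots; quadratic formula: x = (12 ± √216)/4.
  ⇒ x = 3 - 3*sqrt(6)/2 ≈ -0.6742, 3 + 3*sqrt(6)/2 ≈ 6.6742

f''(x) = 54/(x^3 - 9*x^2 + 27*x - 27)
Second-derivative test at each critical point:
  f''(-0.6742) = -1.0887 < 0 → local maximum
  f''(6.6742) = 1.0887 > 0 → local minimum

Critical points: x = 3 - 3*sqrt(6)/2 ≈ -0.6742 (local maximum); x = 3 + 3*sqrt(6)/2 ≈ 6.6742 (local minimum)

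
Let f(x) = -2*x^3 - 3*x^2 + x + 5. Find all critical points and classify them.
f'(x) = -6*x^2 - 6*x + 1

Solve f'(x) = 0:
  6*x^2 + 6*x - 1 = 0 has no rational roots; quadratic formula: x = (-6 ± √60)/12.
  ⇒ x = -sqrt(15)/6 - 1/2 ≈ -1.1455, -1/2 + sqrt(15)/6 ≈ 0.1455

f''(x) = -12*x - 6
Second-derivative test at each critical point:
  f''(-1.1455) = 7.7460 > 0 → local minimum
  f''(0.1455) = -7.7460 < 0 → local maximum

Critical points: x = -sqrt(15)/6 - 1/2 ≈ -1.1455 (local minimum); x = -1/2 + sqrt(15)/6 ≈ 0.1455 (local maximum)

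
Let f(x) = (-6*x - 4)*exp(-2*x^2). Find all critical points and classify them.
f'(x) = 2*(4*x*(3*x + 2) - 3)*exp(-2*x^2)

Solve f'(x) = 0:
  f'(x) = (24*x^2 + 16*x - 6)·exp(-2*x^2) and exp(-2*x^2) > 0 for every x, so f'(x) = 0 ⇔ 24*x^2 + 16*x - 6 = 0.
  Factor: 24*x^2 + 16*x - 6 = 2*(12*x^2 + 8*x - 3); 12*x^2 + 8*x - 3 = 0 has no rational roots; quadratic formula: x = (-8 ± √208)/24.
  ⇒ x = -sqrt(13)/6 - 1/3 ≈ -0.9343, -1/3 + sqrt(13)/6 ≈ 0.2676

f''(x) = 8*(-12*x^3 - 8*x^2 + 9*x + 2)*exp(-2*x^2)
Second-derivative test at each critical point:
  f''(-0.9343) = -5.0341 < 0 → local maximum
  f''(0.2676) = 24.9957 > 0 → local minimum

Critical points: x = -sqrt(13)/6 - 1/3 ≈ -0.9343 (local maximum); x = -1/3 + sqrt(13)/6 ≈ 0.2676 (local minimum)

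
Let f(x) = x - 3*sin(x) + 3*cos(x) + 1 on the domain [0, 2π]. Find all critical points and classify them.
f'(x) = -3*sqrt(2)*sin(x + pi/4) + 1

Solve f'(x) = 0 on [0, 2π]:
  f'(x) = 0 ⇔ -3*sin(x) - 3*cos(x) = -1. Write the left side as R·cos(x + φ) with R = √((-3)² + 3²) = 3*sqrt(2), cos φ = -sqrt(2)/2, sin φ = sqrt(2)/2; then cos(x + φ) = -sqrt(2)/6. Solve for x and keep the solutions lying in [0, 2π].
  ⇒ x = atan((1 + sqrt(17))/(1 - sqrt(17))) + pi ≈ 2.1183, atan((1 - sqrt(17))/(1 + sqrt(17))) + 2*pi ≈ 5.7357

f''(x) = -3*sqrt(2)*cos(x + pi/4)
Second-derivative test at each critical point:
  f''(2.1183) = 4.1231 > 0 → local minimum
  f''(5.7357) = -4.1231 < 0 → local maximum

Critical points: x = atan((1 + sqrt(17))/(1 - sqrt(17))) + pi ≈ 2.1183 (local minimum); x = atan((1 - sqrt(17))/(1 + sqrt(17))) + 2*pi ≈ 5.7357 (local maximum)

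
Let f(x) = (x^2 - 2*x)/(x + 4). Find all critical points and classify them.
f'(x) = (x^2 + 8*x - 8)/(x^2 + 8*x + 16)

Solve f'(x) = 0:
  f'(x) = (x^2 + 8*x - 8)/(x + 4)^2; the denominator is positive wherever f is defined, so f'(x) = 0 ⇔ x^2 + 8*x - 8 = 0.
  x^2 + 8*x - 8 = 0 has no rational roots; quadratic formula: x = (-8 ± √96)/2.
  ⇒ x = -2*sqrt(6) - 4 ≈ -8.8990, -4 + 2*sqrt(6) ≈ 0.8990

f''(x) = 48/(x^3 + 12*x^2 + 48*x + 64)
Second-derivative test at each critical point:
  f''(-8.8990) = -0.4082 < 0 → local maximum
  f''(0.8990) = 0.4082 > 0 → local minimum

Critical points: x = -2*sqrt(6) - 4 ≈ -8.8990 (local maximum); x = -4 + 2*sqrt(6) ≈ 0.8990 (local minimum)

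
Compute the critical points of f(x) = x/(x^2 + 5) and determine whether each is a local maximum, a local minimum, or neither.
f'(x) = (5 - x^2)/(x^4 + 10*x^2 + 25)

Solve f'(x) = 0:
  f'(x) = -(x^2 - 5)/(x^2 + 5)^2; the denominator is positive wherever f is defined, so f'(x) = 0 ⇔ 5 - x^2 = 0.
  x^2 - 5 = 0 has no rational roots; quadratic formula: x = (0 ± √20)/2.
  ⇒ x = -sqrt(5) ≈ -2.2361, sqrt(5) ≈ 2.2361

f''(x) = 2*x*(x^2 - 15)/(x^2 + 5)^3
Second-derivative test at each critical point:
  f''(-2.2361) = 0.0447 > 0 → local minimum
  f''(2.2361) = -0.0447 < 0 → local maximum

Critical points: x = -sqrt(5) ≈ -2.2361 (local minimum); x = sqrt(5) ≈ 2.2361 (local maximum)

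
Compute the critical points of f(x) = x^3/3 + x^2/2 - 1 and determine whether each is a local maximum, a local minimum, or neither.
f'(x) = x*(x + 1)

Solve f'(x) = 0:
  Factor: x^2 + x = x*(x + 1) = 0.
  ⇒ x = -1, 0

f''(x) = 2*x + 1
Second-derivative test at each critical point:
  f''(-1) = -1 < 0 → local maximum
  f''(0) = 1 > 0 → local minimum

Critical points: x = -1 (local maximum); x = 0 (local minimum)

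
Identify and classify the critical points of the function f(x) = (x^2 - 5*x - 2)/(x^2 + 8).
f'(x) = 5*(x^2 + 4*x - 8)/(x^4 + 16*x^2 + 64)

Solve f'(x) = 0:
  f'(x) = 5*(x^2 + 4*x - 8)/(x^2 + 8)^2; the denominator is positive wherever f is defined, so f'(x) = 0 ⇔ 5*x^2 + 20*x - 40 = 0.
  Factor: 5*x^2 + 20*x - 40 = 5*(x^2 + 4*x - 8); x^2 + 4*x - 8 = 0 has no rational roots; quadratic formula: x = (-4 ± √48)/2.
  ⇒ x = -2*sqrt(3) - 2 ≈ -5.4641, -2 + 2*sqrt(3) ≈ 1.4641

f''(x) = 10*(-x^3 - 6*x^2 + 24*x + 16)/(x^6 + 24*x^4 + 192*x^2 + 512)
Second-derivative test at each critical point:
  f''(-5.4641) = -0.0242 < 0 → local maximum
  f''(1.4641) = 0.3367 > 0 → local minimum

Critical points: x = -2*sqrt(3) - 2 ≈ -5.4641 (local maximum); x = -2 + 2*sqrt(3) ≈ 1.4641 (local minimum)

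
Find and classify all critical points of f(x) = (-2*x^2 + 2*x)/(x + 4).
f'(x) = 2*(-x^2 - 8*x + 4)/(x^2 + 8*x + 16)

Solve f'(x) = 0:
  f'(x) = -2*(x^2 + 8*x - 4)/(x + 4)^2; the denominator is positive wherever f is defined, so f'(x) = 0 ⇔ -2*x^2 - 16*x + 8 = 0.
  Factor: -2*x^2 - 16*x + 8 = -2*(x^2 + 8*x - 4); x^2 + 8*x - 4 = 0 has no rational roots; quadratic formula: x = (-8 ± √80)/2.
  ⇒ x = -2*sqrt(5) - 4 ≈ -8.4721, -4 + 2*sqrt(5) ≈ 0.4721

f''(x) = -80/(x^3 + 12*x^2 + 48*x + 64)
Second-derivative test at each critical point:
  f''(-8.4721) = 0.8944 > 0 → local minimum
  f''(0.4721) = -0.8944 < 0 → local maximum

Critical points: x = -2*sqrt(5) - 4 ≈ -8.4721 (local minimum); x = -4 + 2*sqrt(5) ≈ 0.4721 (local maximum)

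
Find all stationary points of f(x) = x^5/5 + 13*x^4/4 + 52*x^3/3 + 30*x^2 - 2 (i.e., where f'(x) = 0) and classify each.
f'(x) = x*(x^3 + 13*x^2 + 52*x + 60)

Solve f'(x) = 0:
  Factor: x^4 + 13*x^3 + 52*x^2 + 60*x = x*(x + 2)*(x + 5)*(x + 6) = 0.
  ⇒ x = -6, -5, -2, 0

f''(x) = 4*x^3 + 39*x^2 + 104*x + 60
Second-derivative test at each critical point:
  f''(-6) = -24 < 0 → local maximum
  f''(-5) = 15 > 0 → local minimum
  f''(-2) = -24 < 0 → local maximum
  f''(0) = 60 > 0 → local minimum

Critical points: x = -6 (local maximum); x = -5 (local minimum); x = -2 (local maximum); x = 0 (local minimum)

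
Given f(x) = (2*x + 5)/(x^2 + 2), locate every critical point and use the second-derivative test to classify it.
f'(x) = 2*(-x^2 - 5*x + 2)/(x^4 + 4*x^2 + 4)

Solve f'(x) = 0:
  f'(x) = -2*(x^2 + 5*x - 2)/(x^2 + 2)^2; the denominator is positive wherever f is defined, so f'(x) = 0 ⇔ -2*x^2 - 10*x + 4 = 0.
  Factor: -2*x^2 - 10*x + 4 = -2*(x^2 + 5*x - 2); x^2 + 5*x - 2 = 0 has no rational roots; quadratic formula: x = (-5 ± √33)/2.
  ⇒ x = -sqrt(33)/2 - 5/2 ≈ -5.3723, -5/2 + sqrt(33)/2 ≈ 0.3723

f''(x) = 2*(4*x^2*(2*x + 5) - (6*x + 5)*(x^2 + 2))/(x^2 + 2)^3
Second-derivative test at each critical point:
  f''(-5.3723) = 0.0121 > 0 → local minimum
  f''(0.3723) = -2.5121 < 0 → local maximum

Critical points: x = -sqrt(33)/2 - 5/2 ≈ -5.3723 (local minimum); x = -5/2 + sqrt(33)/2 ≈ 0.3723 (local maximum)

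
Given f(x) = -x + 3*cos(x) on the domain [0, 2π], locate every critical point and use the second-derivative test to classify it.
f'(x) = -3*sin(x) - 1

Solve f'(x) = 0 on [0, 2π]:
  f'(x) = 0 ⇔ sin(x) = -1/3, i.e. x = arcsin(-1/3) + 2nπ or x = π − arcsin(-1/3) + 2nπ; keep the solutions lying in [0, 2π].
  ⇒ x = asin(1/3) + pi ≈ 3.4814, -asin(1/3) + 2*pi ≈ 5.9433

f''(x) = -3*cos(x)
Second-derivative test at each critical point:
  f''(3.4814) = 2.8284 > 0 → local minimum
  f''(5.9433) = -2.8284 < 0 → local maximum

Critical points: x = asin(1/3) + pi ≈ 3.4814 (local minimum); x = -asin(1/3) + 2*pi ≈ 5.9433 (local maximum)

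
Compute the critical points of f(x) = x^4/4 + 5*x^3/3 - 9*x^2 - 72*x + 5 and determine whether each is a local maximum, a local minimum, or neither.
f'(x) = x^3 + 5*x^2 - 18*x - 72

Solve f'(x) = 0:
  Factor: x^3 + 5*x^2 - 18*x - 72 = (x - 4)*(x + 3)*(x + 6) = 0.
  ⇒ x = -6, -3, 4

f''(x) = 3*x^2 + 10*x - 18
Second-derivative test at each critical point:
  f''(-6) = 30 > 0 → local minimum
  f''(-3) = -21 < 0 → local maximum
  f''(4) = 70 > 0 → local minimum

Critical points: x = -6 (local minimum); x = -3 (local maximum); x = 4 (local minimum)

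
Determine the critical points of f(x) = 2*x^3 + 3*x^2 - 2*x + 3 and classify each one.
f'(x) = 6*x^2 + 6*x - 2

Solve f'(x) = 0:
  Factor: 6*x^2 + 6*x - 2 = 2*(3*x^2 + 3*x - 1); 3*x^2 + 3*x - 1 = 0 has no rational roots; quadratic formula: x = (-3 ± √21)/6.
  ⇒ x = -sqrt(21)/6 - 1/2 ≈ -1.2638, -1/2 + sqrt(21)/6 ≈ 0.2638

f''(x) = 12*x + 6
Second-derivative test at each critical point:
  f''(-1.2638) = -9.1652 < 0 → local maximum
  f''(0.2638) = 9.1652 > 0 → local minimum

Critical points: x = -sqrt(21)/6 - 1/2 ≈ -1.2638 (local maximum); x = -1/2 + sqrt(21)/6 ≈ 0.2638 (local minimum)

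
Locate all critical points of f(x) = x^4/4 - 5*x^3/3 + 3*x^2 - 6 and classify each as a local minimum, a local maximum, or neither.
f'(x) = x*(x^2 - 5*x + 6)

Solve f'(x) = 0:
  Factor: x^3 - 5*x^2 + 6*x = x*(x - 3)*(x - 2) = 0.
  ⇒ x = 0, 2, 3

f''(x) = 3*x^2 - 10*x + 6
Second-derivative test at each critical point:
  f''(0) = 6 > 0 → local minimum
  f''(2) = -2 < 0 → local maximum
  f''(3) = 3 > 0 → local minimum

Critical points: x = 0 (local minimum); x = 2 (local maximum); x = 3 (local minimum)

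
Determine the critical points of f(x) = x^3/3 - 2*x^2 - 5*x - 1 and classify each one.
f'(x) = x^2 - 4*x - 5

Solve f'(x) = 0:
  Factor: x^2 - 4*x - 5 = (x - 5)*(x + 1) = 0.
  ⇒ x = -1, 5

f''(x) = 2*x - 4
Second-derivative test at each critical point:
  f''(-1) = -6 < 0 → local maximum
  f''(5) = 6 > 0 → local minimum

Critical points: x = -1 (local maximum); x = 5 (local minimum)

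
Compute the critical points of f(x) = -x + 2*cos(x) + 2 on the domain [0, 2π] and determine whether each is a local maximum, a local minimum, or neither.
f'(x) = -2*sin(x) - 1

Solve f'(x) = 0 on [0, 2π]:
  f'(x) = 0 ⇔ sin(x) = -1/2, i.e. x = arcsin(-1/2) + 2nπ or x = π − arcsin(-1/2) + 2nπ; keep the solutions lying in [0, 2π].
  ⇒ x = 7*pi/6 ≈ 3.6652, 11*pi/6 ≈ 5.7596

f''(x) = -2*cos(x)
Second-derivative test at each critical point:
  f''(3.6652) = 1.7321 > 0 → local minimum
  f''(5.7596) = -1.7321 < 0 → local maximum

Critical points: x = 7*pi/6 ≈ 3.6652 (local minimum); x = 11*pi/6 ≈ 5.7596 (local maximum)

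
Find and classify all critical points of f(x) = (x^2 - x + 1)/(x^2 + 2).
f'(x) = (x^2 + 2*x - 2)/(x^4 + 4*x^2 + 4)

Solve f'(x) = 0:
  f'(x) = (x^2 + 2*x - 2)/(x^2 + 2)^2; the denominator is positive wherever f is defined, so f'(x) = 0 ⇔ x^2 + 2*x - 2 = 0.
  x^2 + 2*x - 2 = 0 has no rational roots; quadratic formula: x = (-2 ± √12)/2.
  ⇒ x = -sqrt(3) - 1 ≈ -2.7321, -1 + sqrt(3) ≈ 0.7321

f''(x) = 2*(-x^3 - 3*x^2 + 6*x + 2)/(x^6 + 6*x^4 + 12*x^2 + 8)
Second-derivative test at each critical point:
  f''(-2.7321) = -0.0387 < 0 → local maximum
  f''(0.7321) = 0.5387 > 0 → local minimum

Critical points: x = -sqrt(3) - 1 ≈ -2.7321 (local maximum); x = -1 + sqrt(3) ≈ 0.7321 (local minimum)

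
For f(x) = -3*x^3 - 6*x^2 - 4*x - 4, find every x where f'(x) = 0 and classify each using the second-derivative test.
f'(x) = -9*x^2 - 12*x - 4

Solve f'(x) = 0:
  Factor: -9*x^2 - 12*x - 4 = -(3*x + 2)^2 = 0.
  ⇒ x = -2/3

f''(x) = -18*x - 12
Second-derivative test at each critical point:
  f''(-2/3) = 0, so the second-derivative test is inconclusive; use the first-derivative test: f'(-11/12) = -0.5625, f'(-5/12) = -0.5625 — f' is negative on both sides (no sign change) → neither a local maximum nor a local minimum

Critical points: x = -2/3 (neither)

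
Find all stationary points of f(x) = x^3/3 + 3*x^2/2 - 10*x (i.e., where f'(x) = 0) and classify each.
f'(x) = x^2 + 3*x - 10

Solve f'(x) = 0:
  Factor: x^2 + 3*x - 10 = (x - 2)*(x + 5) = 0.
  ⇒ x = -5, 2

f''(x) = 2*x + 3
Second-derivative test at each critical point:
  f''(-5) = -7 < 0 → local maximum
  f''(2) = 7 > 0 → local minimum

Critical points: x = -5 (local maximum); x = 2 (local minimum)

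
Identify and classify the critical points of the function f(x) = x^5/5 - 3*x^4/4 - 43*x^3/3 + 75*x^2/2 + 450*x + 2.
f'(x) = x^4 - 3*x^3 - 43*x^2 + 75*x + 450

Solve f'(x) = 0:
  Factor: x^4 - 3*x^3 - 43*x^2 + 75*x + 450 = (x - 6)*(x - 5)*(x + 3)*(x + 5) = 0.
  ⇒ x = -5, -3, 5, 6

f''(x) = 4*x^3 - 9*x^2 - 86*x + 75
Second-derivative test at each critical point:
  f''(-5) = -220 < 0 → local maximum
  f''(-3) = 144 > 0 → local minimum
  f''(5) = -80 < 0 → local maximum
  f''(6) = 99 > 0 → local minimum

Critical points: x = -5 (local maximum); x = -3 (local minimum); x = 5 (local maximum); x = 6 (local minimum)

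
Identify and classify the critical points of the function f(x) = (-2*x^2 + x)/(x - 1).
f'(x) = (-2*x^2 + 4*x - 1)/(x^2 - 2*x + 1)

Solve f'(x) = 0:
  f'(x) = -(2*x^2 - 4*x + 1)/(x - 1)^2; the denominator is positive wherever f is defined, so f'(x) = 0 ⇔ -2*x^2 + 4*x - 1 = 0.
  2*x^2 - 4*x + 1 = 0 has no rational roots; quadratic formula: x = (4 ± √8)/4.
  ⇒ x = 1 - sqrt(2)/2 ≈ 0.2929, sqrt(2)/2 + 1 ≈ 1.7071

f''(x) = -2/(x^3 - 3*x^2 + 3*x - 1)
Second-derivative test at each critical point:
  f''(0.2929) = 5.6569 > 0 → local minimum
  f''(1.7071) = -5.6569 < 0 → local maximum

Critical points: x = 1 - sqrt(2)/2 ≈ 0.2929 (local minimum); x = sqrt(2)/2 + 1 ≈ 1.7071 (local maximum)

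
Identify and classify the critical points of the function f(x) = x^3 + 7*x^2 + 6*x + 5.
f'(x) = 3*x^2 + 14*x + 6

Solve f'(x) = 0:
  3*x^2 + 14*x + 6 = 0 has no rational roots; quadratic formula: x = (-14 ± √124)/6.
  ⇒ x = -7/3 - sqrt(31)/3 ≈ -4.1893, -7/3 + sqrt(31)/3 ≈ -0.4774

f''(x) = 6*x + 14
Second-derivative test at each critical point:
  f''(-4.1893) = -11.1355 < 0 → local maximum
  f''(-0.4774) = 11.1355 > 0 → local minimum

Critical points: x = -7/3 - sqrt(31)/3 ≈ -4.1893 (local maximum); x = -7/3 + sqrt(31)/3 ≈ -0.4774 (local minimum)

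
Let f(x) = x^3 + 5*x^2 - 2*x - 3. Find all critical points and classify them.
f'(x) = 3*x^2 + 10*x - 2

Solve f'(x) = 0:
  3*x^2 + 10*x - 2 = 0 has no rational roots; quadratic formula: x = (-10 ± √124)/6.
  ⇒ x = -sqrt(31)/3 - 5/3 ≈ -3.5226, -5/3 + sqrt(31)/3 ≈ 0.1893

f''(x) = 6*x + 10
Second-derivative test at each critical point:
  f''(-3.5226) = -11.1355 < 0 → local maximum
  f''(0.1893) = 11.1355 > 0 → local minimum

Critical points: x = -sqrt(31)/3 - 5/3 ≈ -3.5226 (local maximum); x = -5/3 + sqrt(31)/3 ≈ 0.1893 (local minimum)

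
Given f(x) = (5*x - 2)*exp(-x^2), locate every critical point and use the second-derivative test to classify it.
f'(x) = (-2*x*(5*x - 2) + 5)*exp(-x^2)

Solve f'(x) = 0:
  f'(x) = (-10*x^2 + 4*x + 5)·exp(-x^2) and exp(-x^2) > 0 for every x, so f'(x) = 0 ⇔ -10*x^2 + 4*x + 5 = 0.
  10*x^2 - 4*x - 5 = 0 has no rational roots; quadratic formula: x = (4 ± √216)/20.
  ⇒ x = 1/5 - 3*sqrt(6)/10 ≈ -0.5348, 1/5 + 3*sqrt(6)/10 ≈ 0.9348

f''(x) = 2*(2*x^2*(5*x - 2) - 15*x + 2)*exp(-x^2)
Second-derivative test at each critical point:
  f''(-0.5348) = 11.0406 > 0 → local minimum
  f''(0.9348) = -6.1331 < 0 → local maximum

Critical points: x = 1/5 - 3*sqrt(6)/10 ≈ -0.5348 (local minimum); x = 1/5 + 3*sqrt(6)/10 ≈ 0.9348 (local maximum)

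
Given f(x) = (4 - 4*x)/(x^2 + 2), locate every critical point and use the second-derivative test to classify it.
f'(x) = 4*(-x^2 + 2*x*(x - 1) - 2)/(x^2 + 2)^2

Solve f'(x) = 0:
  f'(x) = 4*(x^2 - 2*x - 2)/(x^2 + 2)^2; the denominator is positive wherever f is defined, so f'(x) = 0 ⇔ 4*x^2 - 8*x - 8 = 0.
  Factor: 4*x^2 - 8*x - 8 = 4*(x^2 - 2*x - 2); x^2 - 2*x - 2 = 0 has no rational roots; quadratic formula: x = (2 ± √12)/2.
  ⇒ x = 1 - sqrt(3) ≈ -0.7321, 1 + sqrt(3) ≈ 2.7321

f''(x) = 8*(4*x^2*(1 - x) + (3*x - 1)*(x^2 + 2))/(x^2 + 2)^3
Second-derivative test at each critical point:
  f''(-0.7321) = -2.1547 < 0 → local maximum
  f''(2.7321) = 0.1547 > 0 → local minimum

Critical points: x = 1 - sqrt(3) ≈ -0.7321 (local maximum); x = 1 + sqrt(3) ≈ 2.7321 (local minimum)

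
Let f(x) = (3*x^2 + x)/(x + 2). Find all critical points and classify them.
f'(x) = (3*x^2 + 12*x + 2)/(x^2 + 4*x + 4)

Solve f'(x) = 0:
  f'(x) = (3*x^2 + 12*x + 2)/(x + 2)^2; the denominator is positive wherever f is defined, so f'(x) = 0 ⇔ 3*x^2 + 12*x + 2 = 0.
  3*x^2 + 12*x + 2 = 0 has no rational roots; quadratic formula: x = (-12 ± √120)/6.
  ⇒ x = -2 - sqrt(30)/3 ≈ -3.8257, -2 + sqrt(30)/3 ≈ -0.1743

f''(x) = 20/(x^3 + 6*x^2 + 12*x + 8)
Second-derivative test at each critical point:
  f''(-3.8257) = -3.2863 < 0 → local maximum
  f''(-0.1743) = 3.2863 > 0 → local minimum

Critical points: x = -2 - sqrt(30)/3 ≈ -3.8257 (local maximum); x = -2 + sqrt(30)/3 ≈ -0.1743 (local minimum)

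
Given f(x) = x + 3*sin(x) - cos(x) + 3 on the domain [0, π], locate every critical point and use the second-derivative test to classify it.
f'(x) = sin(x) + 3*cos(x) + 1

Solve f'(x) = 0 on [0, π]:
  f'(x) = 0 ⇔ sin(x) + 3*cos(x) = -1. Write the left side as R·cos(x + φ) with R = √(3² + (-1)²) = sqrt(10), cos φ = 3*sqrt(10)/10, sin φ = -sqrt(10)/10; then cos(x + φ) = -sqrt(10)/10. Solve for x and keep the solutions lying in [0, π].
  ⇒ x = pi - atan(4/3) ≈ 2.2143

f''(x) = -3*sin(x) + cos(x)
Second-derivative test at each critical point:
  f''(2.2143) = -3 < 0 → local maximum

Critical points: x = pi - atan(4/3) ≈ 2.2143 (local maximum)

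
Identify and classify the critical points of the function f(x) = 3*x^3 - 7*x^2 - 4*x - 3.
f'(x) = 9*x^2 - 14*x - 4

Solve f'(x) = 0:
  9*x^2 - 14*x - 4 = 0 has no rational roots; quadratic formula: x = (14 ± √340)/18.
  ⇒ x = 7/9 - sqrt(85)/9 ≈ -0.2466, 7/9 + sqrt(85)/9 ≈ 1.8022

f''(x) = 18*x - 14
Second-derivative test at each critical point:
  f''(-0.2466) = -18.4391 < 0 → local maximum
  f''(1.8022) = 18.4391 > 0 → local minimum

Critical points: x = 7/9 - sqrt(85)/9 ≈ -0.2466 (local maximum); x = 7/9 + sqrt(85)/9 ≈ 1.8022 (local minimum)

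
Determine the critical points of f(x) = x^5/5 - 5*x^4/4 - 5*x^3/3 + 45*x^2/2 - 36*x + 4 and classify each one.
f'(x) = x^4 - 5*x^3 - 5*x^2 + 45*x - 36

Solve f'(x) = 0:
  Factor: x^4 - 5*x^3 - 5*x^2 + 45*x - 36 = (x - 4)*(x - 3)*(x - 1)*(x + 3) = 0.
  ⇒ x = -3, 1, 3, 4

f''(x) = 4*x^3 - 15*x^2 - 10*x + 45
Second-derivative test at each critical point:
  f''(-3) = -168 < 0 → local maximum
  f''(1) = 24 > 0 → local minimum
  f''(3) = -12 < 0 → local maximum
  f''(4) = 21 > 0 → local minimum

Critical points: x = -3 (local maximum); x = 1 (local minimum); x = 3 (local maximum); x = 4 (local minimum)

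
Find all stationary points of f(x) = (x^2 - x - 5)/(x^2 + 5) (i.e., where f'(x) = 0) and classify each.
f'(x) = (x^2 + 20*x - 5)/(x^4 + 10*x^2 + 25)

Solve f'(x) = 0:
  f'(x) = (x^2 + 20*x - 5)/(x^2 + 5)^2; the denominator is positive wherever f is defined, so f'(x) = 0 ⇔ x^2 + 20*x - 5 = 0.
  x^2 + 20*x - 5 = 0 has no rational roots; quadratic formula: x = (-20 ± √420)/2.
  ⇒ x = -sqrt(105) - 10 ≈ -20.2470, -10 + sqrt(105) ≈ 0.2470

f''(x) = 2*(-x^3 - 30*x^2 + 15*x + 50)/(x^6 + 15*x^4 + 75*x^2 + 125)
Second-derivative test at each critical point:
  f''(-20.2470) = -1.190e-04 < 0 → local maximum
  f''(0.2470) = 0.8001 > 0 → local minimum

Critical points: x = -sqrt(105) - 10 ≈ -20.2470 (local maximum); x = -10 + sqrt(105) ≈ 0.2470 (local minimum)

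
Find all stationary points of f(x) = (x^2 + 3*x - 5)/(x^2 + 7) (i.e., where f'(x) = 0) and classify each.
f'(x) = 3*(-x^2 + 8*x + 7)/(x^4 + 14*x^2 + 49)

Solve f'(x) = 0:
  f'(x) = -3*(x^2 - 8*x - 7)/(x^2 + 7)^2; the denominator is positive wherever f is defined, so f'(x) = 0 ⇔ -3*x^2 + 24*x + 21 = 0.
  Factor: -3*x^2 + 24*x + 21 = -3*(x^2 - 8*x - 7); x^2 - 8*x - 7 = 0 has no rational roots; quadratic formula: x = (8 ± √92)/2.
  ⇒ x = 4 - sqrt(23) ≈ -0.7958, 4 + sqrt(23) ≈ 8.7958

f''(x) = 6*(x^3 - 12*x^2 - 21*x + 28)/(x^6 + 21*x^4 + 147*x^2 + 343)
Second-derivative test at each critical point:
  f''(-0.7958) = 0.4938 > 0 → local minimum
  f''(8.7958) = -0.0040 < 0 → local maximum

Critical points: x = 4 - sqrt(23) ≈ -0.7958 (local minimum); x = 4 + sqrt(23) ≈ 8.7958 (local maximum)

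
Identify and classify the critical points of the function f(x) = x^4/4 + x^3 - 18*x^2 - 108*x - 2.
f'(x) = x^3 + 3*x^2 - 36*x - 108

Solve f'(x) = 0:
  Factor: x^3 + 3*x^2 - 36*x - 108 = (x - 6)*(x + 3)*(x + 6) = 0.
  ⇒ x = -6, -3, 6

f''(x) = 3*x^2 + 6*x - 36
Second-derivative test at each critical point:
  f''(-6) = 36 > 0 → local minimum
  f''(-3) = -27 < 0 → local maximum
  f''(6) = 108 > 0 → local minimum

Critical points: x = -6 (local minimum); x = -3 (local maximum); x = 6 (local minimum)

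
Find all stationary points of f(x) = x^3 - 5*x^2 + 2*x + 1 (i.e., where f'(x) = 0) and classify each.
f'(x) = 3*x^2 - 10*x + 2

Solve f'(x) = 0:
  3*x^2 - 10*x + 2 = 0 has no rational roots; quadratic formula: x = (10 ± √76)/6.
  ⇒ x = 5/3 - sqrt(19)/3 ≈ 0.2137, sqrt(19)/3 + 5/3 ≈ 3.1196

f''(x) = 6*x - 10
Second-derivative test at each critical point:
  f''(0.2137) = -8.7178 < 0 → local maximum
  f''(3.1196) = 8.7178 > 0 → local minimum

Critical points: x = 5/3 - sqrt(19)/3 ≈ 0.2137 (local maximum); x = sqrt(19)/3 + 5/3 ≈ 3.1196 (local minimum)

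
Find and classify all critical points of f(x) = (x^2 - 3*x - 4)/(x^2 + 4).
f'(x) = (3*x^2 + 16*x - 12)/(x^4 + 8*x^2 + 16)

Solve f'(x) = 0:
  f'(x) = (x + 6)*(3*x - 2)/(x^2 + 4)^2; the denominator is positive wherever f is defined, so f'(x) = 0 ⇔ 3*x^2 + 16*x - 12 = 0.
  Factor: 3*x^2 + 16*x - 12 = (x + 6)*(3*x - 2) = 0.
  ⇒ x = -6, 2/3

f''(x) = 2*(-3*x^3 - 24*x^2 + 36*x + 32)/(x^6 + 12*x^4 + 48*x^2 + 64)
Second-derivative test at each critical point:
  f''(-6) = -1/80 < 0 → local maximum
  f''(2/3) = 81/80 > 0 → local minimum

Critical points: x = -6 (local maximum); x = 2/3 (local minimum)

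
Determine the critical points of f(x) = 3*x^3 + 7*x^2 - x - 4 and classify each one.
f'(x) = 9*x^2 + 14*x - 1

Solve f'(x) = 0:
  9*x^2 + 14*x - 1 = 0 has no rational roots; quadratic formula: x = (-14 ± √232)/18.
  ⇒ x = -sqrt(58)/9 - 7/9 ≈ -1.6240, -7/9 + sqrt(58)/9 ≈ 0.0684

f''(x) = 18*x + 14
Second-derivative test at each critical point:
  f''(-1.6240) = -15.2315 < 0 → local maximum
  f''(0.0684) = 15.2315 > 0 → local minimum

Critical points: x = -sqrt(58)/9 - 7/9 ≈ -1.6240 (local maximum); x = -7/9 + sqrt(58)/9 ≈ 0.0684 (local minimum)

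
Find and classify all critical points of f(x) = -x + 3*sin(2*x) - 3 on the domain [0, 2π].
f'(x) = 6*cos(2*x) - 1

Solve f'(x) = 0 on [0, 2π]:
  f'(x) = 0 ⇔ cos(2*x) = 1/6, i.e. 2*x = ±arccos(1/6) + 2nπ; keep the solutions lying in [0, 2π].
  ⇒ x = acos(1/6)/2 ≈ 0.7017, pi - acos(1/6)/2 ≈ 2.4399, acos(1/6)/2 + pi ≈ 3.8433, -acos(1/6)/2 + 2*pi ≈ 5.5815

f''(x) = -12*sin(2*x)
Second-derivative test at each critical point:
  f''(0.7017) = -11.8322 < 0 → local maximum
  f''(2.4399) = 11.8322 > 0 → local minimum
  f''(3.8433) = -11.8322 < 0 → local maximum
  f''(5.5815) = 11.8322 > 0 → local minimum

Critical points: x = acos(1/6)/2 ≈ 0.7017 (local maximum); x = pi - acos(1/6)/2 ≈ 2.4399 (local minimum); x = acos(1/6)/2 + pi ≈ 3.8433 (local maximum); x = -acos(1/6)/2 + 2*pi ≈ 5.5815 (local minimum)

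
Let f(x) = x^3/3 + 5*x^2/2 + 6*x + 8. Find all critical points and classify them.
f'(x) = x^2 + 5*x + 6

Solve f'(x) = 0:
  Factor: x^2 + 5*x + 6 = (x + 2)*(x + 3) = 0.
  ⇒ x = -3, -2

f''(x) = 2*x + 5
Second-derivative test at each critical point:
  f''(-3) = -1 < 0 → local maximum
  f''(-2) = 1 > 0 → local minimum

Critical points: x = -3 (local maximum); x = -2 (local minimum)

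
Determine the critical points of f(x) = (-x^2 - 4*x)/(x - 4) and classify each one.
f'(x) = (-x^2 + 8*x + 16)/(x^2 - 8*x + 16)

Solve f'(x) = 0:
  f'(x) = -(x^2 - 8*x - 16)/(x - 4)^2; the denominator is positive wherever f is defined, so f'(x) = 0 ⇔ -x^2 + 8*x + 16 = 0.
  x^2 - 8*x - 16 = 0 has no rational roots; quadratic formula: x = (8 ± √128)/2.
  ⇒ x = 4 - 4*sqrt(2) ≈ -1.6569, 4 + 4*sqrt(2) ≈ 9.6569

f''(x) = -64/(x^3 - 12*x^2 + 48*x - 64)
Second-derivative test at each critical point:
  f''(-1.6569) = 0.3536 > 0 → local minimum
  f''(9.6569) = -0.3536 < 0 → local maximum

Critical points: x = 4 - 4*sqrt(2) ≈ -1.6569 (local minimum); x = 4 + 4*sqrt(2) ≈ 9.6569 (local maximum)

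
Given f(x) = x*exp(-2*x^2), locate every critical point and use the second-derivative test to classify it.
f'(x) = (1 - 4*x^2)*exp(-2*x^2)

Solve f'(x) = 0:
  f'(x) = (1 - 4*x^2)·exp(-2*x^2) and exp(-2*x^2) > 0 for every x, so f'(x) = 0 ⇔ 1 - 4*x^2 = 0.
  Factor: 1 - 4*x^2 = -(2*x - 1)*(2*x + 1) = 0.
  ⇒ x = -1/2, 1/2

f''(x) = (16*x^3 - 12*x)*exp(-2*x^2)
Second-derivative test at each critical point:
  f''(-1/2) = 2.4261 > 0 → local minimum
  f''(1/2) = -2.4261 < 0 → local maximum

Critical points: x = -1/2 (local minimum); x = 1/2 (local maximum)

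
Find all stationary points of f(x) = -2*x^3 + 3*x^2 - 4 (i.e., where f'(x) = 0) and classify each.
f'(x) = 6*x*(1 - x)

Solve f'(x) = 0:
  Factor: -6*x^2 + 6*x = -6*x*(x - 1) = 0.
  ⇒ x = 0, 1

f''(x) = 6 - 12*x
Second-derivative test at each critical point:
  f''(0) = 6 > 0 → local minimum
  f''(1) = -6 < 0 → local maximum

Critical points: x = 0 (local minimum); x = 1 (local maximum)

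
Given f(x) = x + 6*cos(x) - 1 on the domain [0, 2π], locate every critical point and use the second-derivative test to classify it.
f'(x) = 1 - 6*sin(x)

Solve f'(x) = 0 on [0, 2π]:
  f'(x) = 0 ⇔ sin(x) = 1/6, i.e. x = arcsin(1/6) + 2nπ or x = π − arcsin(1/6) + 2nπ; keep the solutions lying in [0, 2π].
  ⇒ x = asin(1/6) ≈ 0.1674, pi - asin(1/6) ≈ 2.9741

f''(x) = -6*cos(x)
Second-derivative test at each critical point:
  f''(0.1674) = -5.9161 < 0 → local maximum
  f''(2.9741) = 5.9161 > 0 → local minimum

Critical points: x = asin(1/6) ≈ 0.1674 (local maximum); x = pi - asin(1/6) ≈ 2.9741 (local minimum)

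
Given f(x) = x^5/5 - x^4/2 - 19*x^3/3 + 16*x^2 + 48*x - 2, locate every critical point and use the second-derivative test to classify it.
f'(x) = x^4 - 2*x^3 - 19*x^2 + 32*x + 48

Solve f'(x) = 0:
  Factor: x^4 - 2*x^3 - 19*x^2 + 32*x + 48 = (x - 4)*(x - 3)*(x + 1)*(x + 4) = 0.
  ⇒ x = -4, -1, 3, 4

f''(x) = 4*x^3 - 6*x^2 - 38*x + 32
Second-derivative test at each critical point:
  f''(-4) = -168 < 0 → local maximum
  f''(-1) = 60 > 0 → local minimum
  f''(3) = -28 < 0 → local maximum
  f''(4) = 40 > 0 → local minimum

Critical points: x = -4 (local maximum); x = -1 (local minimum); x = 3 (local maximum); x = 4 (local minimum)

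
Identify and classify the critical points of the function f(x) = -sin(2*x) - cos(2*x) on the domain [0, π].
f'(x) = -2*sqrt(2)*cos(2*x + pi/4)

Solve f'(x) = 0 on [0, π]:
  f'(x) = 0 ⇔ -cos(2*x) = -sin(2*x) ⇔ tan(2*x) = 1, i.e. 2*x = arctan(1) + nπ; keep the solutions lying in [0, π].
  ⇒ x = pi/8 ≈ 0.3927, 5*pi/8 ≈ 1.9635

f''(x) = 4*sqrt(2)*sin(2*x + pi/4)
Second-derivative test at each critical point:
  f''(0.3927) = 5.6569 > 0 → local minimum
  f''(1.9635) = -5.6569 < 0 → local maximum

Critical points: x = pi/8 ≈ 0.3927 (local minimum); x = 5*pi/8 ≈ 1.9635 (local maximum)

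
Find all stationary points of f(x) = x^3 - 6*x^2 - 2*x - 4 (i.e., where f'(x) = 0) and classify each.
f'(x) = 3*x^2 - 12*x - 2

Solve f'(x) = 0:
  3*x^2 - 12*x - 2 = 0 has no rational roots; quadratic formula: x = (12 ± √168)/6.
  ⇒ x = 2 - sqrt(42)/3 ≈ -0.1602, 2 + sqrt(42)/3 ≈ 4.1602

f''(x) = 6*x - 12
Second-derivative test at each critical point:
  f''(-0.1602) = -12.9615 < 0 → local maximum
  f''(4.1602) = 12.9615 > 0 → local minimum

Critical points: x = 2 - sqrt(42)/3 ≈ -0.1602 (local maximum); x = 2 + sqrt(42)/3 ≈ 4.1602 (local minimum)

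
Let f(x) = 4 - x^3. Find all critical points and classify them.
f'(x) = -3*x^2

Solve f'(x) = 0:
  ⇒ x = 0

f''(x) = -6*x
Second-derivative test at each critical point:
  f''(0) = 0, so the second-derivative test is inconclusive; use the first-derivative test: f'(-1/4) = -0.1875, f'(1/4) = -0.1875 — f' is negative on both sides (no sign change) → neither a local maximum nor a local minimum

Critical points: x = 0 (neither)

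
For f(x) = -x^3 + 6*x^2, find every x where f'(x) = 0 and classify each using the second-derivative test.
f'(x) = 3*x*(4 - x)

Solve f'(x) = 0:
  Factor: -3*x^2 + 12*x = -3*x*(x - 4) = 0.
  ⇒ x = 0, 4

f''(x) = 12 - 6*x
Second-derivative test at each critical point:
  f''(0) = 12 > 0 → local minimum
  f''(4) = -12 < 0 → local maximum

Critical points: x = 0 (local minimum); x = 4 (local maximum)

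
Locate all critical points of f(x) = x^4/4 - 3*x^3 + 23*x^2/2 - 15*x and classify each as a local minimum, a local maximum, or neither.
f'(x) = x^3 - 9*x^2 + 23*x - 15

Solve f'(x) = 0:
  Factor: x^3 - 9*x^2 + 23*x - 15 = (x - 5)*(x - 3)*(x - 1) = 0.
  ⇒ x = 1, 3, 5

f''(x) = 3*x^2 - 18*x + 23
Second-derivative test at each critical point:
  f''(1) = 8 > 0 → local minimum
  f''(3) = -4 < 0 → local maximum
  f''(5) = 8 > 0 → local minimum

Critical points: x = 1 (local minimum); x = 3 (local maximum); x = 5 (local minimum)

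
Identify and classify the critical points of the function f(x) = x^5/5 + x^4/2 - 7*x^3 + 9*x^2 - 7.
f'(x) = x*(x^3 + 2*x^2 - 21*x + 18)

Solve f'(x) = 0:
  Factor: x^4 + 2*x^3 - 21*x^2 + 18*x = x*(x - 3)*(x - 1)*(x + 6) = 0.
  ⇒ x = -6, 0, 1, 3

f''(x) = 4*x^3 + 6*x^2 - 42*x + 18
Second-derivative test at each critical point:
  f''(-6) = -378 < 0 → local maximum
  f''(0) = 18 > 0 → local minimum
  f''(1) = -14 < 0 → local maximum
  f''(3) = 54 > 0 → local minimum

Critical points: x = -6 (local maximum); x = 0 (local minimum); x = 1 (local maximum); x = 3 (local minimum)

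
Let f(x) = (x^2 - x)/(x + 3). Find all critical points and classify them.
f'(x) = (x^2 + 6*x - 3)/(x^2 + 6*x + 9)

Solve f'(x) = 0:
  f'(x) = (x^2 + 6*x - 3)/(x + 3)^2; the denominator is positive wherever f is defined, so f'(x) = 0 ⇔ x^2 + 6*x - 3 = 0.
  x^2 + 6*x - 3 = 0 has no rational roots; quadratic formula: x = (-6 ± √48)/2.
  ⇒ x = -2*sqrt(3) - 3 ≈ -6.4641, -3 + 2*sqrt(3) ≈ 0.4641

f''(x) = 24/(x^3 + 9*x^2 + 27*x + 27)
Second-derivative test at each critical point:
  f''(-6.4641) = -0.5774 < 0 → local maximum
  f''(0.4641) = 0.5774 > 0 → local minimum

Critical points: x = -2*sqrt(3) - 3 ≈ -6.4641 (local maximum); x = -3 + 2*sqrt(3) ≈ 0.4641 (local minimum)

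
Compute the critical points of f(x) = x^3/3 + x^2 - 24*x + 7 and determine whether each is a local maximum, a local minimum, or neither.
f'(x) = x^2 + 2*x - 24

Solve f'(x) = 0:
  Factor: x^2 + 2*x - 24 = (x - 4)*(x + 6) = 0.
  ⇒ x = -6, 4

f''(x) = 2*x + 2
Second-derivative test at each critical point:
  f''(-6) = -10 < 0 → local maximum
  f''(4) = 10 > 0 → local minimum

Critical points: x = -6 (local maximum); x = 4 (local minimum)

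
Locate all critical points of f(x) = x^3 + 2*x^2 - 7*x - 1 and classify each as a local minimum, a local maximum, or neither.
f'(x) = 3*x^2 + 4*x - 7

Solve f'(x) = 0:
  Factor: 3*x^2 + 4*x - 7 = (x - 1)*(3*x + 7) = 0.
  ⇒ x = -7/3, 1

f''(x) = 6*x + 4
Second-derivative test at each critical point:
  f''(-7/3) = -10 < 0 → local maximum
  f''(1) = 10 > 0 → local minimum

Critical points: x = -7/3 (local maximum); x = 1 (local minimum)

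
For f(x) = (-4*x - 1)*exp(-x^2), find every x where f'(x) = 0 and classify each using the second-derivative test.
f'(x) = 2*(x*(4*x + 1) - 2)*exp(-x^2)

Solve f'(x) = 0:
  f'(x) = (8*x^2 + 2*x - 4)·exp(-x^2) and exp(-x^2) > 0 for every x, so f'(x) = 0 ⇔ 8*x^2 + 2*x - 4 = 0.
  Factor: 8*x^2 + 2*x - 4 = 2*(4*x^2 + x - 2); 4*x^2 + x - 2 = 0 has no rational roots; quadratic formula: x = (-1 ± √33)/8.
  ⇒ x = -sqrt(33)/8 - 1/8 ≈ -0.8431, -1/8 + sqrt(33)/8 ≈ 0.5931

f''(x) = 2*(-8*x^3 - 2*x^2 + 12*x + 1)*exp(-x^2)
Second-derivative test at each critical point:
  f''(-0.8431) = -5.6442 < 0 → local maximum
  f''(0.5931) = 8.0822 > 0 → local minimum

Critical points: x = -sqrt(33)/8 - 1/8 ≈ -0.8431 (local maximum); x = -1/8 + sqrt(33)/8 ≈ 0.5931 (local minimum)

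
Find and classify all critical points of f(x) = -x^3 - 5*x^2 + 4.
f'(x) = x*(-3*x - 10)

Solve f'(x) = 0:
  Factor: -3*x^2 - 10*x = -x*(3*x + 10) = 0.
  ⇒ x = -10/3, 0

f''(x) = -6*x - 10
Second-derivative test at each critical point:
  f''(-10/3) = 10 > 0 → local minimum
  f''(0) = -10 < 0 → local maximum

Critical points: x = -10/3 (local minimum); x = 0 (local maximum)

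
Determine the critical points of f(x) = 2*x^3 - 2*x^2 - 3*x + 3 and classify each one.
f'(x) = 6*x^2 - 4*x - 3

Solve f'(x) = 0:
  6*x^2 - 4*x - 3 = 0 has no rational roots; quadratic formula: x = (4 ± √88)/12.
  ⇒ x = 1/3 - sqrt(22)/6 ≈ -0.4484, 1/3 + sqrt(22)/6 ≈ 1.1151

f''(x) = 12*x - 4
Second-derivative test at each critical point:
  f''(-0.4484) = -9.3808 < 0 → local maximum
  f''(1.1151) = 9.3808 > 0 → local minimum

Critical points: x = 1/3 - sqrt(22)/6 ≈ -0.4484 (local maximum); x = 1/3 + sqrt(22)/6 ≈ 1.1151 (local minimum)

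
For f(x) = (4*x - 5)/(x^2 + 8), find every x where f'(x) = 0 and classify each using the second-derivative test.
f'(x) = 2*(-2*x^2 + 5*x + 16)/(x^4 + 16*x^2 + 64)

Solve f'(x) = 0:
  f'(x) = -2*(2*x^2 - 5*x - 16)/(x^2 + 8)^2; the denominator is positive wherever f is defined, so f'(x) = 0 ⇔ -4*x^2 + 10*x + 32 = 0.
  Factor: -4*x^2 + 10*x + 32 = -2*(2*x^2 - 5*x - 16); 2*x^2 - 5*x - 16 = 0 has no rational roots; quadratic formula: x = (5 ± √153)/4.
  ⇒ x = 5/4 - 3*sqrt(17)/4 ≈ -1.8423, 5/4 + 3*sqrt(17)/4 ≈ 4.3423

f''(x) = 2*(4*x^2*(4*x - 5) + (5 - 12*x)*(x^2 + 8))/(x^2 + 8)^3
Second-derivative test at each critical point:
  f''(-1.8423) = 0.1906 > 0 → local minimum
  f''(4.3423) = -0.0343 < 0 → local maximum

Critical points: x = 5/4 - 3*sqrt(17)/4 ≈ -1.8423 (local minimum); x = 5/4 + 3*sqrt(17)/4 ≈ 4.3423 (local maximum)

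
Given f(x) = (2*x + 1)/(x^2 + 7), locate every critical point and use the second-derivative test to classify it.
f'(x) = 2*(-x^2 - x + 7)/(x^4 + 14*x^2 + 49)

Solve f'(x) = 0:
  f'(x) = -2*(x^2 + x - 7)/(x^2 + 7)^2; the denominator is positive wherever f is defined, so f'(x) = 0 ⇔ -2*x^2 - 2*x + 14 = 0.
  Factor: -2*x^2 - 2*x + 14 = -2*(x^2 + x - 7); x^2 + x - 7 = 0 has no rational roots; quadratic formula: x = (-1 ± √29)/2.
  ⇒ x = -sqrt(29)/2 - 1/2 ≈ -3.1926, -1/2 + sqrt(29)/2 ≈ 2.1926

f''(x) = 2*(4*x^2*(2*x + 1) - (6*x + 1)*(x^2 + 7))/(x^2 + 7)^3
Second-derivative test at each critical point:
  f''(-3.1926) = 0.0364 > 0 → local minimum
  f''(2.1926) = -0.0773 < 0 → local maximum

Critical points: x = -sqrt(29)/2 - 1/2 ≈ -3.1926 (local minimum); x = -1/2 + sqrt(29)/2 ≈ 2.1926 (local maximum)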